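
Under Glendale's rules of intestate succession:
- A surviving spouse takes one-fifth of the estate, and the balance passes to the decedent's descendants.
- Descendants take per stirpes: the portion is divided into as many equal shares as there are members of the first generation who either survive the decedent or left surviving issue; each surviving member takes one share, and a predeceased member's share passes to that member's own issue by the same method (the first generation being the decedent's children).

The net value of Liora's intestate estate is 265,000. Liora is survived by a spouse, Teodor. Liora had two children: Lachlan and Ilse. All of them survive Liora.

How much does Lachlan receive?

Lachlan receives 106,000.

Teodor takes one-fifth of 265,000 = 53,000. The remaining 212,000 passes to the descendants.
The descendants' portion (212,000) is divided into 2 shares of 106,000: Lachlan and Ilse each take 106,000.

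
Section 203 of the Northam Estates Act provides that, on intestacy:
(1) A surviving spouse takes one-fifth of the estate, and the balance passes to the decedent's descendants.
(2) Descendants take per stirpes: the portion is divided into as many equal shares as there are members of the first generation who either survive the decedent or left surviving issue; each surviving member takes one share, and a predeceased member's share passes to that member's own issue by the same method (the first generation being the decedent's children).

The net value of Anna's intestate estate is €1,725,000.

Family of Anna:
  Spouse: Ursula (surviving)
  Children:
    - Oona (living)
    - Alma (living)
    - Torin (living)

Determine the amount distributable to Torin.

Torin receives €460,000.

Ursula takes one-fifth of €1,725,000 = €345,000. The remaining €1,380,000 passes to the descendants.
The descendants' portion (€1,380,000) is divided into 3 shares of €460,000: Oona, Alma, and Torin each take €460,000.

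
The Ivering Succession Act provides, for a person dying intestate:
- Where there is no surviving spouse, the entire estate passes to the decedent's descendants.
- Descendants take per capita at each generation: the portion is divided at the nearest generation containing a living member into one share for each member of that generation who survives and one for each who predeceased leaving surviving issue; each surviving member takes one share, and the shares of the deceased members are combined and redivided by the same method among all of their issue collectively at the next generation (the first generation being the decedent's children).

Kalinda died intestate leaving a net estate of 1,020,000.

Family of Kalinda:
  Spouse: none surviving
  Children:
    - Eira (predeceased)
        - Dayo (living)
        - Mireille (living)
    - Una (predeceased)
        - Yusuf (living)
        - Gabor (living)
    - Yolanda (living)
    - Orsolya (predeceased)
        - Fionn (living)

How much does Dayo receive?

Dayo receives 153,000.

The entire 1,020,000 passes to the descendants.
That amount (1,020,000) is divided at the children's generation into 4 shares of 255,000. Yolanda takes 255,000. The 3 shares of the deceased (Eira, Una, and Orsolya) are combined into a pool of 765,000.
That pool (765,000) is divided at the grandchildren's generation equally among Dayo, Mireille, Yusuf, Gabor, and Fionn: 153,000 each.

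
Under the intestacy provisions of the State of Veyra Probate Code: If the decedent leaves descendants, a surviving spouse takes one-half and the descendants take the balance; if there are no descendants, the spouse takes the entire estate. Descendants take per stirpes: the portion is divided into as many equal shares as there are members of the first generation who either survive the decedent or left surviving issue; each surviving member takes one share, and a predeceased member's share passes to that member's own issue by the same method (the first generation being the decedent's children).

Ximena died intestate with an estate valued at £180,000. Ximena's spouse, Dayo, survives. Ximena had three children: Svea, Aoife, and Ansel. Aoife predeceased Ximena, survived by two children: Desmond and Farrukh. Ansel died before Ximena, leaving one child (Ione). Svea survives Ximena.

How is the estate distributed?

Dayo: £90,000; Svea: £30,000; Desmond: £15,000; Farrukh: £15,000; Ione: £30,000

Dayo takes one-half of £180,000 = £90,000. The remaining £90,000 passes to the descendants.
The descendants' portion (£90,000) is divided into 3 shares of £30,000: Svea takes £30,000; Aoife's £30,000 share passes to Aoife's issue; Ansel's £30,000 share passes to Ansel's issue.
Aoife's share (£30,000) is divided into 2 shares of £15,000: Desmond and Farrukh each take £15,000.
Ansel's share (£30,000) passes entirely to Ione.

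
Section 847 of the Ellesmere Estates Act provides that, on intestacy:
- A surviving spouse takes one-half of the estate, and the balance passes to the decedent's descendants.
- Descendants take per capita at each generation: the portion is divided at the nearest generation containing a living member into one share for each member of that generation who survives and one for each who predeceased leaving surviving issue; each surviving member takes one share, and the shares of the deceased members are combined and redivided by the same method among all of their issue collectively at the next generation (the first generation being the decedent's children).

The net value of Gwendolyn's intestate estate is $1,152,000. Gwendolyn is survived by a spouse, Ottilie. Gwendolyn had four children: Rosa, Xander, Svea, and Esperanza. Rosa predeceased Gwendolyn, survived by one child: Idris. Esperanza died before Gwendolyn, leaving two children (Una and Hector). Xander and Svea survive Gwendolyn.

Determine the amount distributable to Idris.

Ottilie takes one-half of $1,152,000 = $576,000. The remaining $576,000 passes to the descendants.
The descendants' portion ($576,000) is divided at the children's generation into 4 shares of $144,000. Xander and Svea each take $144,000. The 2 shares of the deceased (Rosa and Esperanza) are combined into a pool of $288,000.
That pool ($288,000) is divided at the grandchildren's generation equally among Idris, Una, and Hector: $96,000 each.

Idris receives $96,000.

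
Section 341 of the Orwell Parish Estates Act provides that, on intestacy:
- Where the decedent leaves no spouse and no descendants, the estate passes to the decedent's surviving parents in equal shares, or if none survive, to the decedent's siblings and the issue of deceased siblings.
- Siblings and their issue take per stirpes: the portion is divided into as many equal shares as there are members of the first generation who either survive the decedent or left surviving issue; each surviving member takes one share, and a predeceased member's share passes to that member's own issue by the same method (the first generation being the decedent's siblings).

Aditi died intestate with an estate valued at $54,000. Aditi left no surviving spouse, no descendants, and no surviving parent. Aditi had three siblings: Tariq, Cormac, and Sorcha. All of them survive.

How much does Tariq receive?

Tariq receives $18,000.

The entire $54,000 passes to the siblings and their issue.
That amount ($54,000) is divided into 3 shares of $18,000: Tariq, Cormac, and Sorcha each take $18,000.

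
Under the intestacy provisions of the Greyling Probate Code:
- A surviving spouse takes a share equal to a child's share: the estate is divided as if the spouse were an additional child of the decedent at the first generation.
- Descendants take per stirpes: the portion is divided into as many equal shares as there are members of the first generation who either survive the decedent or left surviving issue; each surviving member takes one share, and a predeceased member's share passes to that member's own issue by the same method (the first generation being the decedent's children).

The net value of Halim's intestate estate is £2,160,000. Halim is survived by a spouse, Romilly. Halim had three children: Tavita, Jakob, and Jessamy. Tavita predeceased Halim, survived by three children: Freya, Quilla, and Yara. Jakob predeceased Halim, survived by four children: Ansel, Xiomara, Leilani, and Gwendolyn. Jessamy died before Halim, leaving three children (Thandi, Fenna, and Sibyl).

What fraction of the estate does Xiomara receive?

The spouse counts as an additional share at the children's level, so there are 4 primary shares of £540,000. Romilly takes one such share (£540,000).
The children's combined portion (£1,620,000) is divided into 3 shares of £540,000: Tavita's £540,000 share passes to Tavita's issue; Jakob's £540,000 share passes to Jakob's issue; Jessamy's £540,000 share passes to Jessamy's issue.
Tavita's share (£540,000) is divided into 3 shares of £180,000: Freya, Quilla, and Yara each take £180,000.
Jakob's share (£540,000) is divided into 4 shares of £135,000: Ansel, Xiomara, Leilani, and Gwendolyn each take £135,000.
Jessamy's share (£540,000) is divided into 3 shares of £180,000: Thandi, Fenna, and Sibyl each take £180,000.

Xiomara receives 1/16 of the estate.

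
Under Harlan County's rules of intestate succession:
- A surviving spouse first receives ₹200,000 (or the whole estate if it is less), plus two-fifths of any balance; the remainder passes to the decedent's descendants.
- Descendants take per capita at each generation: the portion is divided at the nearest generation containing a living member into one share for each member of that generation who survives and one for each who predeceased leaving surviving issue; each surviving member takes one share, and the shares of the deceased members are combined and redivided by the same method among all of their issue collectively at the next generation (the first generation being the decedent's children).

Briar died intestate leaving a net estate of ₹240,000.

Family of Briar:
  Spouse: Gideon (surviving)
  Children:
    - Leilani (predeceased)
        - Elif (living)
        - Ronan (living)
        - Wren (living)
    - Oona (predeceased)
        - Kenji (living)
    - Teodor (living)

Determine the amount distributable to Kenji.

Kenji receives ₹4,000.

Gideon first takes ₹200,000, leaving a balance of ₹40,000. Gideon then takes two-fifths of the balance (₹16,000), for a total of ₹216,000. The remaining ₹24,000 passes to the descendants.
The descendants' portion (₹24,000) is divided at the children's generation into 3 shares of ₹8,000. Teodor takes ₹8,000. The 2 shares of the deceased (Leilani and Oona) are combined into a pool of ₹16,000.
That pool (₹16,000) is divided at the grandchildren's generation equally among Elif, Ronan, Wren, and Kenji: ₹4,000 each.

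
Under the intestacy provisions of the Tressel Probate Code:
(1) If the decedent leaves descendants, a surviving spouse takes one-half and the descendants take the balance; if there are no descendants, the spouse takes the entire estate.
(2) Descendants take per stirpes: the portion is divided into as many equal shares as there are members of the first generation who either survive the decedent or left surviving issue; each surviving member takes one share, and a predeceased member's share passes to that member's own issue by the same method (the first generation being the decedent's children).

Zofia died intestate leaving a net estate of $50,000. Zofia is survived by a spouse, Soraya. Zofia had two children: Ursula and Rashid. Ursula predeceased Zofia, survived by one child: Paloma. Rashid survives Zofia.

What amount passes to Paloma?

Soraya takes one-half of $50,000 = $25,000. The remaining $25,000 passes to the descendants.
The descendants' portion ($25,000) is divided into 2 shares of $12,500: Rashid takes $12,500; Ursula's $12,500 share passes to Ursula's issue.
Ursula's share ($12,500) passes entirely to Paloma.

Paloma receives $12,500.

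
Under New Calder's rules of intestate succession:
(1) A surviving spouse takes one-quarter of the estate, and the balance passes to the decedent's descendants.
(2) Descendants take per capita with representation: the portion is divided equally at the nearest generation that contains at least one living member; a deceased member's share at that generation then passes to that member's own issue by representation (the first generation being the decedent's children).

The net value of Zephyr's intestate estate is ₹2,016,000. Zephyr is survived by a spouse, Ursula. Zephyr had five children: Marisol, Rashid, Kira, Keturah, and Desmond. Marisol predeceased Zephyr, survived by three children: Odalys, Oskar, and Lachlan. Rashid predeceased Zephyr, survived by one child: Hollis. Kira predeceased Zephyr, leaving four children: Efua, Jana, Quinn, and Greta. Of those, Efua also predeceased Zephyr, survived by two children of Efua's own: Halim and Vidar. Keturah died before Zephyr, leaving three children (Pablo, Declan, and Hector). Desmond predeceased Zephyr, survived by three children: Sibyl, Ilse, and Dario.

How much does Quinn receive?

Quinn receives ₹108,000.

Ursula takes one-quarter of ₹2,016,000 = ₹504,000. The remaining ₹1,512,000 passes to the descendants.
No child survives, so the initial division is made at the grandchildren's generation.
The descendants' portion (₹1,512,000) is divided into 14 shares of ₹108,000: Odalys, Oskar, Lachlan, Hollis, Jana, Quinn, Greta, Pablo, Declan, Hector, Sibyl, Ilse, and Dario each take ₹108,000; Efua's ₹108,000 share passes to Efua's issue.
Efua's share (₹108,000) is divided into 2 shares of ₹54,000: Halim and Vidar each take ₹54,000.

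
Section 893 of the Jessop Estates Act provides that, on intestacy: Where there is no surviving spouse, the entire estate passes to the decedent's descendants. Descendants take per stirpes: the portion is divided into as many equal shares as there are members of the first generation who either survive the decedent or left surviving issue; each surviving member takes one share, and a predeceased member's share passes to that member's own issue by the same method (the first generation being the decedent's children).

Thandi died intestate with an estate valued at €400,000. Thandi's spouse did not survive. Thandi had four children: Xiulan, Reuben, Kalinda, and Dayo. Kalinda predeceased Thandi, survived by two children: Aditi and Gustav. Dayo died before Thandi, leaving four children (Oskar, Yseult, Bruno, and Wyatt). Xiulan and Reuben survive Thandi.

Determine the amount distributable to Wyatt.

Wyatt receives €25,000.

The entire €400,000 passes to the descendants.
That amount (€400,000) is divided into 4 shares of €100,000: Xiulan and Reuben each take €100,000; Kalinda's €100,000 share passes to Kalinda's issue; Dayo's €100,000 share passes to Dayo's issue.
Kalinda's share (€100,000) is divided into 2 shares of €50,000: Aditi and Gustav each take €50,000.
Dayo's share (€100,000) is divided into 4 shares of €25,000: Oskar, Yseult, Bruno, and Wyatt each take €25,000.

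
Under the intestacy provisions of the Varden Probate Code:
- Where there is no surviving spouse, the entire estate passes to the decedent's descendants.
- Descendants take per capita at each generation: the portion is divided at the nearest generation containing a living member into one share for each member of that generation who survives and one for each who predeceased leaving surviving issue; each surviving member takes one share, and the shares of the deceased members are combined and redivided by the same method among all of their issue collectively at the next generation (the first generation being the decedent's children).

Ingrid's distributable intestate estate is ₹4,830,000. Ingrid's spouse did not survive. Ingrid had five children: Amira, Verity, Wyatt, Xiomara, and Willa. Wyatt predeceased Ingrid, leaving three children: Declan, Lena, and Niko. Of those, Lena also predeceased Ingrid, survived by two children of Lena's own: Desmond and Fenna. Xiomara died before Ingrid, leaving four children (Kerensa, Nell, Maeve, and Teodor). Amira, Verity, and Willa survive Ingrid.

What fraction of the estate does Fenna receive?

Fenna receives 1/35 of the estate.

The entire ₹4,830,000 passes to the descendants.
That amount (₹4,830,000) is divided at the children's generation into 5 shares of ₹966,000. Amira, Verity, and Willa each take ₹966,000. The 2 shares of the deceased (Wyatt and Xiomara) are combined into a pool of ₹1,932,000.
That pool (₹1,932,000) is divided at the grandchildren's generation into 7 shares of ₹276,000. Declan, Niko, Kerensa, Nell, Maeve, and Teodor each take ₹276,000. The remaining share for the deceased Lena (₹276,000) is carried to the next generation.
That pool (₹276,000) is divided at the great-grandchildren's generation equally among Desmond and Fenna: ₹138,000 each.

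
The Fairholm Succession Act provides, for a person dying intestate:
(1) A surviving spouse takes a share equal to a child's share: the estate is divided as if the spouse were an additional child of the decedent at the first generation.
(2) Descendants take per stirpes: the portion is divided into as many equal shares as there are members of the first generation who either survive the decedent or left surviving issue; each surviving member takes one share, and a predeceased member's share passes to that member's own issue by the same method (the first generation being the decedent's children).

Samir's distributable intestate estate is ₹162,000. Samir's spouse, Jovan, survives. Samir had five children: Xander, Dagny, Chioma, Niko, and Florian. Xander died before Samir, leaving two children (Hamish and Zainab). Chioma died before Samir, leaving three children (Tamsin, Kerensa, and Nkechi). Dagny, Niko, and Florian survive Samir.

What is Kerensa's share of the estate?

Kerensa receives ₹9,000.

The spouse counts as an additional share at the children's level, so there are 6 primary shares of ₹27,000. Jovan takes one such share (₹27,000).
The children's combined portion (₹135,000) is divided into 5 shares of ₹27,000: Dagny, Niko, and Florian each take ₹27,000; Xander's ₹27,000 share passes to Xander's issue; Chioma's ₹27,000 share passes to Chioma's issue.
Xander's share (₹27,000) is divided into 2 shares of ₹13,500: Hamish and Zainab each take ₹13,500.
Chioma's share (₹27,000) is divided into 3 shares of ₹9,000: Tamsin, Kerensa, and Nkechi each take ₹9,000.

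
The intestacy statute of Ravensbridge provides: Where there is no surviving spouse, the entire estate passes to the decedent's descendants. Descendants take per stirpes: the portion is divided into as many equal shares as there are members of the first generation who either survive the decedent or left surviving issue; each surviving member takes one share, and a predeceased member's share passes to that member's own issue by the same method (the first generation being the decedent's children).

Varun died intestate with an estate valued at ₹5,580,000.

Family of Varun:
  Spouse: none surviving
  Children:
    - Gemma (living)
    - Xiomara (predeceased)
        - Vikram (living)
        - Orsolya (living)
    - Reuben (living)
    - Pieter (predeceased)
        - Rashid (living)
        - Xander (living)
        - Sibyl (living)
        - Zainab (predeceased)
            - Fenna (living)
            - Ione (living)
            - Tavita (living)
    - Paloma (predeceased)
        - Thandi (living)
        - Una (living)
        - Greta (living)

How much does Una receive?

Una receives ₹372,000.

The entire ₹5,580,000 passes to the descendants.
That amount (₹5,580,000) is divided into 5 shares of ₹1,116,000: Gemma and Reuben each take ₹1,116,000; Xiomara's ₹1,116,000 share passes to Xiomara's issue; Pieter's ₹1,116,000 share passes to Pieter's issue; Paloma's ₹1,116,000 share passes to Paloma's issue.
Xiomara's share (₹1,116,000) is divided into 2 shares of ₹558,000: Vikram and Orsolya each take ₹558,000.
Pieter's share (₹1,116,000) is divided into 4 shares of ₹279,000: Rashid, Xander, and Sibyl each take ₹279,000; Zainab's ₹279,000 share passes to Zainab's issue.
Zainab's share (₹279,000) is divided into 3 shares of ₹93,000: Fenna, Ione, and Tavita each take ₹93,000.
Paloma's share (₹1,116,000) is divided into 3 shares of ₹372,000: Thandi, Una, and Greta each take ₹372,000.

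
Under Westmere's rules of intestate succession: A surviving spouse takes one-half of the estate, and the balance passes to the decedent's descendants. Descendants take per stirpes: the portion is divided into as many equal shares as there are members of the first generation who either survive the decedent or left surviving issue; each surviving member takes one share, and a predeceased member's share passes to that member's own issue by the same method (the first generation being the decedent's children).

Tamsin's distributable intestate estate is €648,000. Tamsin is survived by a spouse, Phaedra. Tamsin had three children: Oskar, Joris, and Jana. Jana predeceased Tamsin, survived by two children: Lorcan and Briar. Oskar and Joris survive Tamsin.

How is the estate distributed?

Phaedra: €324,000; Oskar: €108,000; Joris: €108,000; Lorcan: €54,000; Briar: €54,000

Phaedra takes one-half of €648,000 = €324,000. The remaining €324,000 passes to the descendants.
The descendants' portion (€324,000) is divided into 3 shares of €108,000: Oskar and Joris each take €108,000; Jana's €108,000 share passes to Jana's issue.
Jana's share (€108,000) is divided into 2 shares of €54,000: Lorcan and Briar each take €54,000.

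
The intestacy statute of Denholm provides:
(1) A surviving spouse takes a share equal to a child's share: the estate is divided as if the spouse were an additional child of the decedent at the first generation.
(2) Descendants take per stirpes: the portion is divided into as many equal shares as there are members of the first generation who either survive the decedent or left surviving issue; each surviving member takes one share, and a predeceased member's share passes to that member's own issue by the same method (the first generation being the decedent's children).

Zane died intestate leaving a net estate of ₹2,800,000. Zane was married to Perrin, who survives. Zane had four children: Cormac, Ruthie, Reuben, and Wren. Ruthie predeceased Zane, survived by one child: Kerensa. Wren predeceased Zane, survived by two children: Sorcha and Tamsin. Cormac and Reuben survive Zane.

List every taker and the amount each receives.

Perrin: ₹560,000; Cormac: ₹560,000; Kerensa: ₹560,000; Reuben: ₹560,000; Sorcha: ₹280,000; Tamsin: ₹280,000

The spouse counts as an additional share at the children's level, so there are 5 primary shares of ₹560,000. Perrin takes one such share (₹560,000).
The children's combined portion (₹2,240,000) is divided into 4 shares of ₹560,000: Cormac and Reuben each take ₹560,000; Ruthie's ₹560,000 share passes to Ruthie's issue; Wren's ₹560,000 share passes to Wren's issue.
Ruthie's share (₹560,000) passes entirely to Kerensa.
Wren's share (₹560,000) is divided into 2 shares of ₹280,000: Sorcha and Tamsin each take ₹280,000.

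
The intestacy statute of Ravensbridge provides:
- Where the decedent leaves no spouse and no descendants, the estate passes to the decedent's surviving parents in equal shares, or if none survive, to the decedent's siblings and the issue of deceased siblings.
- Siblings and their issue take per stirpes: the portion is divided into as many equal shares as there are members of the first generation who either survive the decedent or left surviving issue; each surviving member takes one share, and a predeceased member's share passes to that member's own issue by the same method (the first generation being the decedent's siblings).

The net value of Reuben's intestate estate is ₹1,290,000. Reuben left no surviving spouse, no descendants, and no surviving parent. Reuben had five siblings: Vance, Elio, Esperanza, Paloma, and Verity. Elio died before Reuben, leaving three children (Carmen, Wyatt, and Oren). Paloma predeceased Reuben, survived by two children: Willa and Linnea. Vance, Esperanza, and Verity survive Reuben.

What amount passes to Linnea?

The entire ₹1,290,000 passes to the siblings and their issue.
That amount (₹1,290,000) is divided into 5 shares of ₹258,000: Vance, Esperanza, and Verity each take ₹258,000; Elio's ₹258,000 share passes to Elio's issue; Paloma's ₹258,000 share passes to Paloma's issue.
Elio's share (₹258,000) is divided into 3 shares of ₹86,000: Carmen, Wyatt, and Oren each take ₹86,000.
Paloma's share (₹258,000) is divided into 2 shares of ₹129,000: Willa and Linnea each take ₹129,000.

Linnea receives ₹129,000.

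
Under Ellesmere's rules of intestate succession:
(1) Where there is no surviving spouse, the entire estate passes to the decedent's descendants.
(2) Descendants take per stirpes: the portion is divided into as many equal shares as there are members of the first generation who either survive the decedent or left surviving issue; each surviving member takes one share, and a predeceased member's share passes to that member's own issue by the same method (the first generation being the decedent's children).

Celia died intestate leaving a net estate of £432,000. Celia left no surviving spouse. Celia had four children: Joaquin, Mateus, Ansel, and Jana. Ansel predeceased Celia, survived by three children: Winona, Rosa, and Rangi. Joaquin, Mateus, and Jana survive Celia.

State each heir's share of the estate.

Joaquin: £108,000; Mateus: £108,000; Winona: £36,000; Rosa: £36,000; Rangi: £36,000; Jana: £108,000

The entire £432,000 passes to the descendants.
That amount (£432,000) is divided into 4 shares of £108,000: Joaquin, Mateus, and Jana each take £108,000; Ansel's £108,000 share passes to Ansel's issue.
Ansel's share (£108,000) is divided into 3 shares of £36,000: Winona, Rosa, and Rangi each take £36,000.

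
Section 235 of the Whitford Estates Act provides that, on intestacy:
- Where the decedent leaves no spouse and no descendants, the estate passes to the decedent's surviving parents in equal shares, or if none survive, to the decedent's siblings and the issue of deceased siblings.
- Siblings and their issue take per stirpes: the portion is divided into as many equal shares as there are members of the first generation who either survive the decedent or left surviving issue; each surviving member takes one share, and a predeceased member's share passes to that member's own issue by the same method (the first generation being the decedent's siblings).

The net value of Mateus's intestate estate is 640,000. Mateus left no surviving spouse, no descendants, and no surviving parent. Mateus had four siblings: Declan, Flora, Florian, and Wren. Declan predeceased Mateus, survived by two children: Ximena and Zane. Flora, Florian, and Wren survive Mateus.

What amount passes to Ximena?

The entire 640,000 passes to the siblings and their issue.
That amount (640,000) is divided into 4 shares of 160,000: Flora, Florian, and Wren each take 160,000; Declan's 160,000 share passes to Declan's issue.
Declan's share (160,000) is divided into 2 shares of 80,000: Ximena and Zane each take 80,000.

Ximena receives 80,000.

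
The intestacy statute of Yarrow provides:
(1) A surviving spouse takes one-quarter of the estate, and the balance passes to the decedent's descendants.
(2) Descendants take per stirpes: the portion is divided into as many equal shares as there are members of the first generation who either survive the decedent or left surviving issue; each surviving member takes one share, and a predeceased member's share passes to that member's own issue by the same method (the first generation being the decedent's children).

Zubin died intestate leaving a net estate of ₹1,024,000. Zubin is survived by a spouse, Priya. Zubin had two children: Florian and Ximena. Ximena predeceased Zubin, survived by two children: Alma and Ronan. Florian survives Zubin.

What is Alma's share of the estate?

Priya takes one-quarter of ₹1,024,000 = ₹256,000. The remaining ₹768,000 passes to the descendants.
The descendants' portion (₹768,000) is divided into 2 shares of ₹384,000: Florian takes ₹384,000; Ximena's ₹384,000 share passes to Ximena's issue.
Ximena's share (₹384,000) is divided into 2 shares of ₹192,000: Alma and Ronan each take ₹192,000.

Alma receives ₹192,000.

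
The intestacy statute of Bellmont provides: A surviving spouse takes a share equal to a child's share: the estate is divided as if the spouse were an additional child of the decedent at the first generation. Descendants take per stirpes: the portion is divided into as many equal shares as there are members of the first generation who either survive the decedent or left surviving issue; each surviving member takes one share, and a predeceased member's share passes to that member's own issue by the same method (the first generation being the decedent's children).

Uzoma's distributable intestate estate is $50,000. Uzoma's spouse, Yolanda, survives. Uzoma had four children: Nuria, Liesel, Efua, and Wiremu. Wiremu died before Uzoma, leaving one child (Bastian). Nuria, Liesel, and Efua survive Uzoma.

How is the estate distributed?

The spouse counts as an additional share at the children's level, so there are 5 primary shares of $10,000. Yolanda takes one such share ($10,000).
The children's combined portion ($40,000) is divided into 4 shares of $10,000: Nuria, Liesel, and Efua each take $10,000; Wiremu's $10,000 share passes to Wiremu's issue.
Wiremu's share ($10,000) passes entirely to Bastian.

Yolanda: $10,000; Nuria: $10,000; Liesel: $10,000; Efua: $10,000; Bastian: $10,000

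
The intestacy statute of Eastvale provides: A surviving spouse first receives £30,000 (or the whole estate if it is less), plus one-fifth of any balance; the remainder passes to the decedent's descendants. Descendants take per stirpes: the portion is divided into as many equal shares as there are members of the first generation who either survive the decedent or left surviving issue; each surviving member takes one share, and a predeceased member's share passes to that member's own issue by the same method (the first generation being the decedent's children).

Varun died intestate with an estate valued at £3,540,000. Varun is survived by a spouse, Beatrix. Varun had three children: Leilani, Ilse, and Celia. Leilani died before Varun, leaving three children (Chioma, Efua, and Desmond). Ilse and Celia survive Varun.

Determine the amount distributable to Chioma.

Beatrix first takes £30,000, leaving a balance of £3,510,000. Beatrix then takes one-fifth of the balance (£702,000), for a total of £732,000. The remaining £2,808,000 passes to the descendants.
The descendants' portion (£2,808,000) is divided into 3 shares of £936,000: Ilse and Celia each take £936,000; Leilani's £936,000 share passes to Leilani's issue.
Leilani's share (£936,000) is divided into 3 shares of £312,000: Chioma, Efua, and Desmond each take £312,000.

Chioma receives £312,000.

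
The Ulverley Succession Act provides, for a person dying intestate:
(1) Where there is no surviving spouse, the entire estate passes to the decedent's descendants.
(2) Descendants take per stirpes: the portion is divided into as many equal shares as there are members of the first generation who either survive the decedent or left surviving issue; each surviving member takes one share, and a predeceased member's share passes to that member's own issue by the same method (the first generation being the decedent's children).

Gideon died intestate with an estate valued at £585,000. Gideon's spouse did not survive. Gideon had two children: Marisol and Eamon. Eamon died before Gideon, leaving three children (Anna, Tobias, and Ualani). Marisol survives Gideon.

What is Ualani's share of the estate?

The entire £585,000 passes to the descendants.
That amount (£585,000) is divided into 2 shares of £292,500: Marisol takes £292,500; Eamon's £292,500 share passes to Eamon's issue.
Eamon's share (£292,500) is divided into 3 shares of £97,500: Anna, Tobias, and Ualani each take £97,500.

Ualani receives £97,500.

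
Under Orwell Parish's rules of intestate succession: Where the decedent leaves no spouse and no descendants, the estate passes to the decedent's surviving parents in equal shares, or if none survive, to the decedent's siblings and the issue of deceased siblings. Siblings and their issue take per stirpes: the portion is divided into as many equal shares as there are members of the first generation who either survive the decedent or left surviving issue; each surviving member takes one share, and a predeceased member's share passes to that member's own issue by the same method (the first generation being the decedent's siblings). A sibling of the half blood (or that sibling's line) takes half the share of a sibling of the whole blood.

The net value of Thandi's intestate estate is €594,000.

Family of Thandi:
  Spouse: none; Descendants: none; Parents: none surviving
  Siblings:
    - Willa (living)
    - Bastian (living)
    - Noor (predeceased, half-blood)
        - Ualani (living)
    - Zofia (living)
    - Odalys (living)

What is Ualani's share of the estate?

Ualani receives €66,000.

The entire €594,000 passes to the siblings and their issue.
Counting each half-blood sibling's line as half a unit, there are 9/2 units in €594,000, so one unit is €132,000. Whole-blood lines (Willa, Bastian, Zofia, and Odalys) take €132,000 each; half-blood lines (Noor) take €66,000 each.
Noor's share (€66,000) passes entirely to Ualani.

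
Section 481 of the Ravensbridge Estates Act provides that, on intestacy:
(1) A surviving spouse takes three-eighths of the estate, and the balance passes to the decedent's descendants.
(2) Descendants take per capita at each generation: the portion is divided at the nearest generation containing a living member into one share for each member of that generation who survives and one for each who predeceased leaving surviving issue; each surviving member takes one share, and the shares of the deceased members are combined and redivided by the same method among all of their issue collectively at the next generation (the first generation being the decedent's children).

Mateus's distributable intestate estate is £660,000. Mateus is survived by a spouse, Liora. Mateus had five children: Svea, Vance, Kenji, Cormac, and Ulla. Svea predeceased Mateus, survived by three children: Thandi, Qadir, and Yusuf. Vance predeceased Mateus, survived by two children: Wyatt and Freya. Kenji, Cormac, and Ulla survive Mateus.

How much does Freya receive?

Freya receives £33,000.

Liora takes three-eighths of £660,000 = £247,500. The remaining £412,500 passes to the descendants.
The descendants' portion (£412,500) is divided at the children's generation into 5 shares of £82,500. Kenji, Cormac, and Ulla each take £82,500. The 2 shares of the deceased (Svea and Vance) are combined into a pool of £165,000.
That pool (£165,000) is divided at the grandchildren's generation equally among Thandi, Qadir, Yusuf, Wyatt, and Freya: £33,000 each.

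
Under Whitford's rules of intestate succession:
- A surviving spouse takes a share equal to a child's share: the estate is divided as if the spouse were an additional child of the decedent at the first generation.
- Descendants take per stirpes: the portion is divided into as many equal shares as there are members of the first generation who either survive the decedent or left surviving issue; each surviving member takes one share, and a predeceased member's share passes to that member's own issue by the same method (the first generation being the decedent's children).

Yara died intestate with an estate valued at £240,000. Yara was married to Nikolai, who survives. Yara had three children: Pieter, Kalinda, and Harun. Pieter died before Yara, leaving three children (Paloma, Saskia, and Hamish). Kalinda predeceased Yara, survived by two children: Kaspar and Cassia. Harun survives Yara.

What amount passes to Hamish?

The spouse counts as an additional share at the children's level, so there are 4 primary shares of £60,000. Nikolai takes one such share (£60,000).
The children's combined portion (£180,000) is divided into 3 shares of £60,000: Harun takes £60,000; Pieter's £60,000 share passes to Pieter's issue; Kalinda's £60,000 share passes to Kalinda's issue.
Pieter's share (£60,000) is divided into 3 shares of £20,000: Paloma, Saskia, and Hamish each take £20,000.
Kalinda's share (£60,000) is divided into 2 shares of £30,000: Kaspar and Cassia each take £30,000.

Hamish receives £20,000.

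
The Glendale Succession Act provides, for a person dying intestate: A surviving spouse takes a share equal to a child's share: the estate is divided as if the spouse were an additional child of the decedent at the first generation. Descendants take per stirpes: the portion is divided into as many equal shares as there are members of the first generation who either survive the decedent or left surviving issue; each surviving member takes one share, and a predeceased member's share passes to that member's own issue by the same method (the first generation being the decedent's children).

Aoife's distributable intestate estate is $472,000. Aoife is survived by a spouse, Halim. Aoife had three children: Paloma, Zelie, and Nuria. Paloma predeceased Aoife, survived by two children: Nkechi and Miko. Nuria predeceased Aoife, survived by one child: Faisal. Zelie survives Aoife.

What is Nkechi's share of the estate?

Nkechi receives $59,000.

The spouse counts as an additional share at the children's level, so there are 4 primary shares of $118,000. Halim takes one such share ($118,000).
The children's combined portion ($354,000) is divided into 3 shares of $118,000: Zelie takes $118,000; Paloma's $118,000 share passes to Paloma's issue; Nuria's $118,000 share passes to Nuria's issue.
Paloma's share ($118,000) is divided into 2 shares of $59,000: Nkechi and Miko each take $59,000.
Nuria's share ($118,000) passes entirely to Faisal.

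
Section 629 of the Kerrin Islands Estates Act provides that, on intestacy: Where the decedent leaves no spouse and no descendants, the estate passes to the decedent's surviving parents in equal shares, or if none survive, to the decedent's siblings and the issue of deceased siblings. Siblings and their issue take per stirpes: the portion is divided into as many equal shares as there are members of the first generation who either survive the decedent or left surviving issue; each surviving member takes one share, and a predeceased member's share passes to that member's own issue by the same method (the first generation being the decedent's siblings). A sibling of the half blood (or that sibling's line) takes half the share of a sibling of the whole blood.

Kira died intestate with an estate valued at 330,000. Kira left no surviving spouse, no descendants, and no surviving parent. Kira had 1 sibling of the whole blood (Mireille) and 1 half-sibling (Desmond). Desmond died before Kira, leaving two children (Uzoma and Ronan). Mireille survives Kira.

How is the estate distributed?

The entire 330,000 passes to the siblings and their issue.
Counting each half-blood sibling's line as half a unit, there are 3/2 units in 330,000, so one unit is 220,000. Whole-blood lines (Mireille) take 220,000 each; half-blood lines (Desmond) take 110,000 each.
Desmond's share (110,000) is divided into 2 shares of 55,000: Uzoma and Ronan each take 55,000.

Mireille: 220,000; Uzoma: 55,000; Ronan: 55,000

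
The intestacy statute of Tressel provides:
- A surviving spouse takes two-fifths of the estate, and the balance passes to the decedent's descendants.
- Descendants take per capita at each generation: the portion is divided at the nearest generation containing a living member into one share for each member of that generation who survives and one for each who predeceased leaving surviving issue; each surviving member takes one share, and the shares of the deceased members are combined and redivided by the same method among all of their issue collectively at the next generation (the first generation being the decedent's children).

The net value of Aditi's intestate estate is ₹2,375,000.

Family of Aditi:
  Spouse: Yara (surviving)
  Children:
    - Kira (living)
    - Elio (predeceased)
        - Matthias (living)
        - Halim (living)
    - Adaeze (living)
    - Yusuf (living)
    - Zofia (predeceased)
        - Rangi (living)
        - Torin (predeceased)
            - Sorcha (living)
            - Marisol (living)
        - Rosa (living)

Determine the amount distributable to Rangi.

Yara takes two-fifths of ₹2,375,000 = ₹950,000. The remaining ₹1,425,000 passes to the descendants.
The descendants' portion (₹1,425,000) is divided at the children's generation into 5 shares of ₹285,000. Kira, Adaeze, and Yusuf each take ₹285,000. The 2 shares of the deceased (Elio and Zofia) are combined into a pool of ₹570,000.
That pool (₹570,000) is divided at the grandchildren's generation into 5 shares of ₹114,000. Matthias, Halim, Rangi, and Rosa each take ₹114,000. The remaining share for the deceased Torin (₹114,000) is carried to the next generation.
That pool (₹114,000) is divided at the great-grandchildren's generation equally among Sorcha and Marisol: ₹57,000 each.

Rangi receives ₹114,000.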